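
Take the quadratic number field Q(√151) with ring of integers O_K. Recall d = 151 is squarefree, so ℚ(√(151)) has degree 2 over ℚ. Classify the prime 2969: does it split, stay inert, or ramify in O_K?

d = 151 ≡ 3 (mod 4), so O_K = ℤ[√151] and disc(K) = 4d = 604.
Since gcd(2969, 604) = 1 the prime 2969 does not ramify.
Compute (151/2969) via Euler: 151^((2969-1)/2) mod 2969 = 1, so (151/2969) = 1.
d is a quadratic residue mod p, hence 2969 splits in O_K.

split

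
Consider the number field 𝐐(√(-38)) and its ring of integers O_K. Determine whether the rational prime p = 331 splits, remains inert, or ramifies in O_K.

p splits

-38 mod 4 = 2, hence disc K = 4·(-38) = -152 and O_K = ℤ[√-38].
disc(K) = -152 is not divisible by 331; 331 is unramified.
Euler's criterion: (-38)^165 mod 331 = 1. Thus (-38|331) = 1.
Legendre symbol 1 ⇒ 331 is split.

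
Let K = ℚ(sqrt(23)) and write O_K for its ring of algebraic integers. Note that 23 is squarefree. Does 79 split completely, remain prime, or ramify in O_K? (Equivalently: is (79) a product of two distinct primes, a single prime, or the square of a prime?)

Since 23 ≢ 1 mod 4, the ring of integers is ℤ[√23] with discriminant 4·23 = 92.
Since gcd(79, 92) = 1 the prime 79 does not ramify.
Compute (23/79) via Euler: 23^((79-1)/2) mod 79 = 1, so (23/79) = 1.
(23/79) = 1, so 79 splits.

79 splits in O_K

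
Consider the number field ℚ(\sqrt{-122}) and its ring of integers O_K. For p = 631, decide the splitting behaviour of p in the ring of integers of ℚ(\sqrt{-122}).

631 splits in O_K

Since -122 ≢ 1 mod 4, the ring of integers is ℤ[√-122] with discriminant 4·(-122) = -488.
631 ∤ -488, so 631 is unramified.
Euler's criterion: (-122)^315 mod 631 = 1. Thus (-122|631) = 1.
(-122/631) = 1, so 631 splits.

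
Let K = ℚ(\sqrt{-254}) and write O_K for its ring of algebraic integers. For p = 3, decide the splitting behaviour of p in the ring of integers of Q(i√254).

Since -254 ≢ 1 mod 4, the ring of integers is ℤ[√-254] with discriminant 4·(-254) = -1016.
Since gcd(3, -1016) = 1 the prime 3 does not ramify.
(-254/3) = 1^1 mod 3 = 1, giving Legendre symbol 1.
(-254/3) = 1, so 3 splits.

3 splits in O_K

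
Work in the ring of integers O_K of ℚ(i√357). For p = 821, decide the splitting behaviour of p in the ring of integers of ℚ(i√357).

-357 mod 4 = 3, hence disc K = 4·(-357) = -1428 and O_K = ℤ[√-357].
Since gcd(821, -1428) = 1 the prime 821 does not ramify.
(-357/821) = 464^410 mod 821 = 1, giving Legendre symbol 1.
(-357/821) = 1, so 821 splits.

p splits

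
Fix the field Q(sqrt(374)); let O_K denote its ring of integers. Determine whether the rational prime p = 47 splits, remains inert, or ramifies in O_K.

p is inert

374 mod 4 = 2, hence disc K = 4·374 = 1496 and O_K = ℤ[√374].
Since gcd(47, 1496) = 1 the prime 47 does not ramify.
Compute (374/47) via Euler: 45^((47-1)/2) mod 47 = 46, so (374/47) = -1.
Legendre symbol -1 ⇒ 47 is inert.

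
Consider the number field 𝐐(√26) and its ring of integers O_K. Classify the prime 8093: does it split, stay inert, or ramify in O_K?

p splits

d = 26 ≡ 2 (mod 4), so O_K = ℤ[√26] and disc(K) = 4d = 104.
8093 ∤ 104, so 8093 is unramified.
Legendre symbol by Euler's criterion: (26/8093) ≡ 26^4046 ≡ 1 (mod 8093), i.e. (26/8093) = 1.
(26/8093) = 1, so 8093 splits.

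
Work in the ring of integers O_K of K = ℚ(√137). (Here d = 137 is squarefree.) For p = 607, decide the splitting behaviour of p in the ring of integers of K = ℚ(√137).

d = 137 ≡ 1 (mod 4), so O_K = ℤ[(1+√137)/2] and disc(K) = d = 137.
607 ∤ 137, so 607 is unramified.
Legendre symbol by Euler's criterion: (137/607) ≡ 137^303 ≡ 1 (mod 607), i.e. (137/607) = 1.
Legendre symbol 1 ⇒ 607 is split.

607 splits in O_K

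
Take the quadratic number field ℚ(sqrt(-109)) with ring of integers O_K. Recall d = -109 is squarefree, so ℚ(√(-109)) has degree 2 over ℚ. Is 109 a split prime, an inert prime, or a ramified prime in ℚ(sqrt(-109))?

Since -109 ≢ 1 mod 4, the ring of integers is ℤ[√-109] with discriminant 4·(-109) = -436.
disc(K) = -436 = 109·(-4), so p = 109 is ramified.

109 is ramified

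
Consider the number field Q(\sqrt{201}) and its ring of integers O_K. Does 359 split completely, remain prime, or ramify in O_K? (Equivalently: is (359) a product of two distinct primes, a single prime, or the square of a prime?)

d = 201 ≡ 1 (mod 4), so O_K = ℤ[(1+√201)/2] and disc(K) = d = 201.
359 ∤ 201, so 359 is unramified.
Compute (201/359) via Euler: 201^((359-1)/2) mod 359 = 358, so (201/359) = -1.
Legendre symbol -1 ⇒ 359 is inert.

inert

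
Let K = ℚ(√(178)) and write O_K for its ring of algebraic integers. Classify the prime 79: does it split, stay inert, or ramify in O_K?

p splits

178 mod 4 = 2, hence disc K = 4·178 = 712 and O_K = ℤ[√178].
disc(K) = 712 is not divisible by 79; 79 is unramified.
Euler's criterion: 178^39 mod 79 = 1. Thus (178|79) = 1.
Legendre symbol 1 ⇒ 79 is split.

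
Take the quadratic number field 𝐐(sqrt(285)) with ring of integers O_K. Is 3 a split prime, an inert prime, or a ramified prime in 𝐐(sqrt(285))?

Since 285 ≡ 1 mod 4, the ring of integers is ℤ[(1+√285)/2] with discriminant 285.
3 divides disc(K) = 285, so 3 ramifies.

3 is ramified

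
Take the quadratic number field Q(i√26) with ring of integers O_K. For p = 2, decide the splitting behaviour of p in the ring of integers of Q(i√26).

ramified — (2) = 𝔭²

d = -26 ≡ 2 (mod 4), so O_K = ℤ[√-26] and disc(K) = 4d = -104.
2 divides disc(K) = -104, so 2 ramifies.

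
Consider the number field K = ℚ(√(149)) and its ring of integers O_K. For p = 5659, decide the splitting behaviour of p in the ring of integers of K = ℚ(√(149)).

d = 149 ≡ 1 (mod 4), so O_K = ℤ[(1+√149)/2] and disc(K) = d = 149.
disc(K) = 149 is not divisible by 5659; 5659 is unramified.
Legendre symbol by Euler's criterion: (149/5659) ≡ 149^2829 ≡ 5658 (mod 5659), i.e. (149/5659) = -1.
d is a non-residue mod p, hence 5659 remains inert in O_K.

inert — (5659) stays prime in O_K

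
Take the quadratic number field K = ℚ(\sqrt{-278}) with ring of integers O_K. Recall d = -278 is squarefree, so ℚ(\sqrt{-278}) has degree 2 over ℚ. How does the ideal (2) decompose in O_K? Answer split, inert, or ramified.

ramified

Since -278 ≢ 1 mod 4, the ring of integers is ℤ[√-278] with discriminant 4·(-278) = -1112.
Ramification test: 2 | -1112. The prime 2 ramifies in K.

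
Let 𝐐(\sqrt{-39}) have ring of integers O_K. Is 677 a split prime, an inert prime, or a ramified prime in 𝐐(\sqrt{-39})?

-39 mod 4 = 1, hence disc K = -39 and O_K = ℤ[(1+√-39)/2].
677 ∤ -39, so 677 is unramified.
Euler's criterion: (-39)^338 mod 677 = 676. Thus (-39|677) = -1.
d is a non-residue mod p, hence 677 remains inert in O_K.

inert — (677) stays prime in O_K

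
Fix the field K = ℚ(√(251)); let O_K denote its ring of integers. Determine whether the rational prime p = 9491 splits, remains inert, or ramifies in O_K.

inert

Since 251 ≢ 1 mod 4, the ring of integers is ℤ[√251] with discriminant 4·251 = 1004.
Since gcd(9491, 1004) = 1 the prime 9491 does not ramify.
(251/9491) = 251^4745 mod 9491 = 9490, giving Legendre symbol -1.
(251/9491) = -1, so 9491 is inert.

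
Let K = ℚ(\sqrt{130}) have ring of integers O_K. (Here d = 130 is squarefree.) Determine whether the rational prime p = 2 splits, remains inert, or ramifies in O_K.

2 is ramified

Since 130 ≢ 1 mod 4, the ring of integers is ℤ[√130] with discriminant 4·130 = 520.
2 divides disc(K) = 520, so 2 ramifies.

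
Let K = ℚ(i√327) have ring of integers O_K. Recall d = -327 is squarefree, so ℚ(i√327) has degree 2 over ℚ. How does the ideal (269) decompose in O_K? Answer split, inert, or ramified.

Since -327 ≡ 1 mod 4, the ring of integers is ℤ[(1+√-327)/2] with discriminant -327.
disc(K) = -327 is not divisible by 269; 269 is unramified.
Euler's criterion: (-327)^134 mod 269 = 1. Thus (-327|269) = 1.
d is a quadratic residue mod p, hence 269 splits in O_K.

split — (269) = 𝔭₁𝔭₂ with 𝔭₁ ≠ 𝔭₂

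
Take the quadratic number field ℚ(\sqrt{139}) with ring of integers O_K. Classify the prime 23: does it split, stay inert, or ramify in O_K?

splits completely

139 mod 4 = 3, hence disc K = 4·139 = 556 and O_K = ℤ[√139].
disc(K) = 556 is not divisible by 23; 23 is unramified.
Legendre symbol by Euler's criterion: (139/23) ≡ 139^11 ≡ 1 (mod 23), i.e. (139/23) = 1.
Legendre symbol 1 ⇒ 23 is split.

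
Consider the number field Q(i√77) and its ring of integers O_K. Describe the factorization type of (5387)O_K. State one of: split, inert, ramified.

-77 mod 4 = 3, hence disc K = 4·(-77) = -308 and O_K = ℤ[√-77].
disc(K) = -308 is not divisible by 5387; 5387 is unramified.
Compute (-77/5387) via Euler: 5310^((5387-1)/2) mod 5387 = 1, so (-77/5387) = 1.
d is a quadratic residue mod p, hence 5387 splits in O_K.

p splits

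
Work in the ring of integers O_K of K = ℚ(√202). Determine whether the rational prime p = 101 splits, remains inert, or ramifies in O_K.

ramified — (101) = 𝔭²

d = 202 ≡ 2 (mod 4), so O_K = ℤ[√202] and disc(K) = 4d = 808.
Ramification test: 101 | 808. The prime 101 ramifies in K.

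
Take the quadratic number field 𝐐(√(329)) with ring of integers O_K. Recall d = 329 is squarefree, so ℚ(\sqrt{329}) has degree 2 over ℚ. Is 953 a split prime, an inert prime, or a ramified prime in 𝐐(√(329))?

inert

d = 329 ≡ 1 (mod 4), so O_K = ℤ[(1+√329)/2] and disc(K) = d = 329.
Since gcd(953, 329) = 1 the prime 953 does not ramify.
Compute (329/953) via Euler: 329^((953-1)/2) mod 953 = 952, so (329/953) = -1.
Legendre symbol -1 ⇒ 953 is inert.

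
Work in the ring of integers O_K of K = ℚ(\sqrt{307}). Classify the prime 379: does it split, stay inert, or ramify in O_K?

307 mod 4 = 3, hence disc K = 4·307 = 1228 and O_K = ℤ[√307].
Since gcd(379, 1228) = 1 the prime 379 does not ramify.
Compute (307/379) via Euler: 307^((379-1)/2) mod 379 = 1, so (307/379) = 1.
(307/379) = 1, so 379 splits.

379 splits in O_K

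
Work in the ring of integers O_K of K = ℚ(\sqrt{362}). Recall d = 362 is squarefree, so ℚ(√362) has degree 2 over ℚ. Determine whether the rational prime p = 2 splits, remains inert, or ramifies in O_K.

ramified

Since 362 ≢ 1 mod 4, the ring of integers is ℤ[√362] with discriminant 4·362 = 1448.
2 divides disc(K) = 1448, so 2 ramifies.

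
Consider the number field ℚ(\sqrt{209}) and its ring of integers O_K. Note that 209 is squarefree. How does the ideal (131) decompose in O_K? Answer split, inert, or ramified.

209 mod 4 = 1, hence disc K = 209 and O_K = ℤ[(1+√209)/2].
disc(K) = 209 is not divisible by 131; 131 is unramified.
Euler's criterion: 209^65 mod 131 = 130. Thus (209|131) = -1.
d is a non-residue mod p, hence 131 remains inert in O_K.

inert — (131) stays prime in O_K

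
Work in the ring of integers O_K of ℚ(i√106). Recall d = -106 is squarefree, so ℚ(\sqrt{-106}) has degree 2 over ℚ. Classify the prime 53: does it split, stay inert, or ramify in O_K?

ramifies in O_K

-106 mod 4 = 2, hence disc K = 4·(-106) = -424 and O_K = ℤ[√-106].
Ramification test: 53 | -424. The prime 53 ramifies in K.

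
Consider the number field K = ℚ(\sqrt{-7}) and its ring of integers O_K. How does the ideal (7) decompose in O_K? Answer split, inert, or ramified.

p ramifies

-7 mod 4 = 1, hence disc K = -7 and O_K = ℤ[(1+√-7)/2].
Ramification test: 7 | -7. The prime 7 ramifies in K.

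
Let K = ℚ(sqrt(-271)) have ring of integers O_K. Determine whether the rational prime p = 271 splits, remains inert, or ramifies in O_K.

Since -271 ≡ 1 mod 4, the ring of integers is ℤ[(1+√-271)/2] with discriminant -271.
disc(K) = -271 = 271·(-1), so p = 271 is ramified.

ramified — (271) = 𝔭²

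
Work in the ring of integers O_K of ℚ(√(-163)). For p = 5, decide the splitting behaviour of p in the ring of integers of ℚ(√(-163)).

p is inert

-163 mod 4 = 1, hence disc K = -163 and O_K = ℤ[(1+√-163)/2].
5 ∤ -163, so 5 is unramified.
(-163/5) = 2^2 mod 5 = 4, giving Legendre symbol -1.
Legendre symbol -1 ⇒ 5 is inert.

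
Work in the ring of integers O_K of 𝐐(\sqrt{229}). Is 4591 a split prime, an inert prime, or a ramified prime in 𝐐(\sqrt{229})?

split

d = 229 ≡ 1 (mod 4), so O_K = ℤ[(1+√229)/2] and disc(K) = d = 229.
disc(K) = 229 is not divisible by 4591; 4591 is unramified.
(229/4591) = 229^2295 mod 4591 = 1, giving Legendre symbol 1.
(229/4591) = 1, so 4591 splits.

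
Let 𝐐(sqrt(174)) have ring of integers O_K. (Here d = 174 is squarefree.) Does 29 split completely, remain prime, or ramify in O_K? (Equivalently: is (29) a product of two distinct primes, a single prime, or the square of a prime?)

ramified — (29) = 𝔭²

Since 174 ≢ 1 mod 4, the ring of integers is ℤ[√174] with discriminant 4·174 = 696.
29 divides disc(K) = 696, so 29 ramifies.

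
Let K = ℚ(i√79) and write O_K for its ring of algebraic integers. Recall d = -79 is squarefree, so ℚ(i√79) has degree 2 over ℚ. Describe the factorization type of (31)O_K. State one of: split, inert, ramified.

splits completely

-79 mod 4 = 1, hence disc K = -79 and O_K = ℤ[(1+√-79)/2].
31 ∤ -79, so 31 is unramified.
Compute (-79/31) via Euler: 14^((31-1)/2) mod 31 = 1, so (-79/31) = 1.
Legendre symbol 1 ⇒ 31 is split.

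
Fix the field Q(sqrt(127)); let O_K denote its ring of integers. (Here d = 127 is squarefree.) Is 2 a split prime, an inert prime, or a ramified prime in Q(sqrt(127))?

2 is ramified

d = 127 ≡ 3 (mod 4), so O_K = ℤ[√127] and disc(K) = 4d = 508.
Ramification test: 2 | 508. The prime 2 ramifies in K.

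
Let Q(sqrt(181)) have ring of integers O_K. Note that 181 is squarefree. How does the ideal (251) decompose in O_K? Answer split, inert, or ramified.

splits completely

Since 181 ≡ 1 mod 4, the ring of integers is ℤ[(1+√181)/2] with discriminant 181.
251 ∤ 181, so 251 is unramified.
Compute (181/251) via Euler: 181^((251-1)/2) mod 251 = 1, so (181/251) = 1.
d is a quadratic residue mod p, hence 251 splits in O_K.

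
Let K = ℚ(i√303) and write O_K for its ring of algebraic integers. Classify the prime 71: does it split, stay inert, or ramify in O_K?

d = -303 ≡ 1 (mod 4), so O_K = ℤ[(1+√-303)/2] and disc(K) = d = -303.
disc(K) = -303 is not divisible by 71; 71 is unramified.
(-303/71) = 52^35 mod 71 = 70, giving Legendre symbol -1.
Legendre symbol -1 ⇒ 71 is inert.

inert — (71) stays prime in O_K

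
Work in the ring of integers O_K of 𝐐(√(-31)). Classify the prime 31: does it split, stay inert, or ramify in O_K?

ramified

Since -31 ≡ 1 mod 4, the ring of integers is ℤ[(1+√-31)/2] with discriminant -31.
disc(K) = -31 = 31·(-1), so p = 31 is ramified.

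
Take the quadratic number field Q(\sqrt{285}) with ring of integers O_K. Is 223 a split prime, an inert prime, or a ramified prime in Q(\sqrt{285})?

p splits

285 mod 4 = 1, hence disc K = 285 and O_K = ℤ[(1+√285)/2].
disc(K) = 285 is not divisible by 223; 223 is unramified.
Compute (285/223) via Euler: 62^((223-1)/2) mod 223 = 1, so (285/223) = 1.
d is a quadratic residue mod p, hence 223 splits in O_K.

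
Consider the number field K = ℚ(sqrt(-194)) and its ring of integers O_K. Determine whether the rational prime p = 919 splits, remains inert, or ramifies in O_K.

Since -194 ≢ 1 mod 4, the ring of integers is ℤ[√-194] with discriminant 4·(-194) = -776.
disc(K) = -776 is not divisible by 919; 919 is unramified.
Euler's criterion: (-194)^459 mod 919 = 1. Thus (-194|919) = 1.
d is a quadratic residue mod p, hence 919 splits in O_K.

splits completely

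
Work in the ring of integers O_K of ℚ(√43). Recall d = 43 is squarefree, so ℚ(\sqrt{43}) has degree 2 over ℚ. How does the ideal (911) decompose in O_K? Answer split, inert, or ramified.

Since 43 ≢ 1 mod 4, the ring of integers is ℤ[√43] with discriminant 4·43 = 172.
Since gcd(911, 172) = 1 the prime 911 does not ramify.
(43/911) = 43^455 mod 911 = 1, giving Legendre symbol 1.
(43/911) = 1, so 911 splits.

911 splits in O_K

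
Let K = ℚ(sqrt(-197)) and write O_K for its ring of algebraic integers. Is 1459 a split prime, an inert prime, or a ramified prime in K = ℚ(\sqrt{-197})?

split — (1459) = 𝔭₁𝔭₂ with 𝔭₁ ≠ 𝔭₂

-197 mod 4 = 3, hence disc K = 4·(-197) = -788 and O_K = ℤ[√-197].
Since gcd(1459, -788) = 1 the prime 1459 does not ramify.
Compute (-197/1459) via Euler: 1262^((1459-1)/2) mod 1459 = 1, so (-197/1459) = 1.
(-197/1459) = 1, so 1459 splits.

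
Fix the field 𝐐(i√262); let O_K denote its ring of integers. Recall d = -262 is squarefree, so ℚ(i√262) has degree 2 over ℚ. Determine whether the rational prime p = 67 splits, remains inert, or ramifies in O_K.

split — (67) = 𝔭₁𝔭₂ with 𝔭₁ ≠ 𝔭₂

d = -262 ≡ 2 (mod 4), so O_K = ℤ[√-262] and disc(K) = 4d = -1048.
Since gcd(67, -1048) = 1 the prime 67 does not ramify.
Legendre symbol by Euler's criterion: (-262/67) ≡ (-262)^33 ≡ 1 (mod 67), i.e. (-262/67) = 1.
Legendre symbol 1 ⇒ 67 is split.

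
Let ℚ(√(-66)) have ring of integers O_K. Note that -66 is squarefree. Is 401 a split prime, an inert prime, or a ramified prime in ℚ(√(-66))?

p is inert

d = -66 ≡ 2 (mod 4), so O_K = ℤ[√-66] and disc(K) = 4d = -264.
Since gcd(401, -264) = 1 the prime 401 does not ramify.
Euler's criterion: (-66)^200 mod 401 = 400. Thus (-66|401) = -1.
d is a non-residue mod p, hence 401 remains inert in O_K.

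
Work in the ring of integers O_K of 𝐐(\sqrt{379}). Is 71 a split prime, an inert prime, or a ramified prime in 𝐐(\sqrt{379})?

d = 379 ≡ 3 (mod 4), so O_K = ℤ[√379] and disc(K) = 4d = 1516.
Since gcd(71, 1516) = 1 the prime 71 does not ramify.
(379/71) = 24^35 mod 71 = 1, giving Legendre symbol 1.
d is a quadratic residue mod p, hence 71 splits in O_K.

split — (71) = 𝔭₁𝔭₂ with 𝔭₁ ≠ 𝔭₂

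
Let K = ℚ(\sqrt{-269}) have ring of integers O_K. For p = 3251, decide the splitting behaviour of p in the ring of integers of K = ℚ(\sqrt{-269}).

d = -269 ≡ 3 (mod 4), so O_K = ℤ[√-269] and disc(K) = 4d = -1076.
disc(K) = -1076 is not divisible by 3251; 3251 is unramified.
Legendre symbol by Euler's criterion: (-269/3251) ≡ (-269)^1625 ≡ 3250 (mod 3251), i.e. (-269/3251) = -1.
d is a non-residue mod p, hence 3251 remains inert in O_K.

remains prime (inert)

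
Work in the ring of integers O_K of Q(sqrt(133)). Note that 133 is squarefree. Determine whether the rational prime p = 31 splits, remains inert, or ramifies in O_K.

133 mod 4 = 1, hence disc K = 133 and O_K = ℤ[(1+√133)/2].
disc(K) = 133 is not divisible by 31; 31 is unramified.
Legendre symbol by Euler's criterion: (133/31) ≡ 133^15 ≡ 1 (mod 31), i.e. (133/31) = 1.
Legendre symbol 1 ⇒ 31 is split.

p splits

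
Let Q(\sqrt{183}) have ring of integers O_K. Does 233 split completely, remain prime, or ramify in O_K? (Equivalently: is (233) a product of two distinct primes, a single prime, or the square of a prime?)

Since 183 ≢ 1 mod 4, the ring of integers is ℤ[√183] with discriminant 4·183 = 732.
233 ∤ 732, so 233 is unramified.
Euler's criterion: 183^116 mod 233 = 1. Thus (183|233) = 1.
(183/233) = 1, so 233 splits.

split — (233) = 𝔭₁𝔭₂ with 𝔭₁ ≠ 𝔭₂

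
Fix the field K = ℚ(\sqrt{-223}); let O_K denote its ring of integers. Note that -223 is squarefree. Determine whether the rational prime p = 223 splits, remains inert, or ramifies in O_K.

-223 mod 4 = 1, hence disc K = -223 and O_K = ℤ[(1+√-223)/2].
disc(K) = -223 = 223·(-1), so p = 223 is ramified.

223 is ramified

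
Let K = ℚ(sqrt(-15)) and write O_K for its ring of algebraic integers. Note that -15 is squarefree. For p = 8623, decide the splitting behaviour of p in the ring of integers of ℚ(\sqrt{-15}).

d = -15 ≡ 1 (mod 4), so O_K = ℤ[(1+√-15)/2] and disc(K) = d = -15.
disc(K) = -15 is not divisible by 8623; 8623 is unramified.
Legendre symbol by Euler's criterion: (-15/8623) ≡ (-15)^4311 ≡ 8622 (mod 8623), i.e. (-15/8623) = -1.
Legendre symbol -1 ⇒ 8623 is inert.

remains prime (inert)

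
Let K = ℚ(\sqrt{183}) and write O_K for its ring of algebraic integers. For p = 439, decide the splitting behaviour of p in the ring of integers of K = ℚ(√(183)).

439 remains inert

Since 183 ≢ 1 mod 4, the ring of integers is ℤ[√183] with discriminant 4·183 = 732.
Since gcd(439, 732) = 1 the prime 439 does not ramify.
Compute (183/439) via Euler: 183^((439-1)/2) mod 439 = 438, so (183/439) = -1.
Legendre symbol -1 ⇒ 439 is inert.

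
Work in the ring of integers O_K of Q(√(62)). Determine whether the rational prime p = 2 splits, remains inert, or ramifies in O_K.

Since 62 ≢ 1 mod 4, the ring of integers is ℤ[√62] with discriminant 4·62 = 248.
disc(K) = 248 = 2·124, so p = 2 is ramified.

ramifies in O_K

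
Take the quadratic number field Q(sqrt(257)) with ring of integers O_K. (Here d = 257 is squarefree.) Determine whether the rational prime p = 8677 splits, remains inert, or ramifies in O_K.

8677 splits in O_K

Since 257 ≡ 1 mod 4, the ring of integers is ℤ[(1+√257)/2] with discriminant 257.
disc(K) = 257 is not divisible by 8677; 8677 is unramified.
Compute (257/8677) via Euler: 257^((8677-1)/2) mod 8677 = 1, so (257/8677) = 1.
(257/8677) = 1, so 8677 splits.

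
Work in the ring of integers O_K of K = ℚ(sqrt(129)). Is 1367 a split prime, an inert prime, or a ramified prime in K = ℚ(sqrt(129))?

1367 splits in O_K

129 mod 4 = 1, hence disc K = 129 and O_K = ℤ[(1+√129)/2].
disc(K) = 129 is not divisible by 1367; 1367 is unramified.
Legendre symbol by Euler's criterion: (129/1367) ≡ 129^683 ≡ 1 (mod 1367), i.e. (129/1367) = 1.
Legendre symbol 1 ⇒ 1367 is split.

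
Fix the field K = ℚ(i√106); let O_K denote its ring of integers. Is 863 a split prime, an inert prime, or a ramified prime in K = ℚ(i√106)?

d = -106 ≡ 2 (mod 4), so O_K = ℤ[√-106] and disc(K) = 4d = -424.
disc(K) = -424 is not divisible by 863; 863 is unramified.
Euler's criterion: (-106)^431 mod 863 = 862. Thus (-106|863) = -1.
(-106/863) = -1, so 863 is inert.

remains prime (inert)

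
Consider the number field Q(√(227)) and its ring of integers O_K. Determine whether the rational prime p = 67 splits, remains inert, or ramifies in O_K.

227 mod 4 = 3, hence disc K = 4·227 = 908 and O_K = ℤ[√227].
67 ∤ 908, so 67 is unramified.
(227/67) = 26^33 mod 67 = 1, giving Legendre symbol 1.
(227/67) = 1, so 67 splits.

splits completely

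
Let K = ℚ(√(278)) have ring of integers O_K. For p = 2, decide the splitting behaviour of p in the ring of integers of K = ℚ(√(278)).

278 mod 4 = 2, hence disc K = 4·278 = 1112 and O_K = ℤ[√278].
Ramification test: 2 | 1112. The prime 2 ramifies in K.

p ramifies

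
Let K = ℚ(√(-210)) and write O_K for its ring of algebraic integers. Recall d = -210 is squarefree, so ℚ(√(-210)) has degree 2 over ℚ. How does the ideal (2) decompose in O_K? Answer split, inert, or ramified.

p ramifies

-210 mod 4 = 2, hence disc K = 4·(-210) = -840 and O_K = ℤ[√-210].
2 divides disc(K) = -840, so 2 ramifies.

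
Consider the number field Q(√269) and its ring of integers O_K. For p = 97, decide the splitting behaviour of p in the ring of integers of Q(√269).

splits completely

269 mod 4 = 1, hence disc K = 269 and O_K = ℤ[(1+√269)/2].
Since gcd(97, 269) = 1 the prime 97 does not ramify.
(269/97) = 75^48 mod 97 = 1, giving Legendre symbol 1.
d is a quadratic residue mod p, hence 97 splits in O_K.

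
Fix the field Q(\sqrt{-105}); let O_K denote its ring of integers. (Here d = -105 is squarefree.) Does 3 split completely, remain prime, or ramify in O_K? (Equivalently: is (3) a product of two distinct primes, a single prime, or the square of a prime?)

d = -105 ≡ 3 (mod 4), so O_K = ℤ[√-105] and disc(K) = 4d = -420.
Ramification test: 3 | -420. The prime 3 ramifies in K.

3 is ramified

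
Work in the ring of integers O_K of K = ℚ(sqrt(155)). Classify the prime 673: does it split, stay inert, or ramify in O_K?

d = 155 ≡ 3 (mod 4), so O_K = ℤ[√155] and disc(K) = 4d = 620.
673 ∤ 620, so 673 is unramified.
Compute (155/673) via Euler: 155^((673-1)/2) mod 673 = 1, so (155/673) = 1.
d is a quadratic residue mod p, hence 673 splits in O_K.

split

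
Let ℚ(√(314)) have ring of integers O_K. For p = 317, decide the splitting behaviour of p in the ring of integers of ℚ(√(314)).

Since 314 ≢ 1 mod 4, the ring of integers is ℤ[√314] with discriminant 4·314 = 1256.
Since gcd(317, 1256) = 1 the prime 317 does not ramify.
(314/317) = 314^158 mod 317 = 316, giving Legendre symbol -1.
(314/317) = -1, so 317 is inert.

inert — (317) stays prime in O_K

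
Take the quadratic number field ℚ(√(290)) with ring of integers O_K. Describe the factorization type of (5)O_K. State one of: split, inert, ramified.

ramified

Since 290 ≢ 1 mod 4, the ring of integers is ℤ[√290] with discriminant 4·290 = 1160.
Ramification test: 5 | 1160. The prime 5 ramifies in K.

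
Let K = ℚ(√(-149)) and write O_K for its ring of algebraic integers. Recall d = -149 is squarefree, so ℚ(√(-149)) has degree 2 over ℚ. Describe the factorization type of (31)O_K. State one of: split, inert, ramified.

-149 mod 4 = 3, hence disc K = 4·(-149) = -596 and O_K = ℤ[√-149].
31 ∤ -596, so 31 is unramified.
Euler's criterion: (-149)^15 mod 31 = 30. Thus (-149|31) = -1.
d is a non-residue mod p, hence 31 remains inert in O_K.

p is inert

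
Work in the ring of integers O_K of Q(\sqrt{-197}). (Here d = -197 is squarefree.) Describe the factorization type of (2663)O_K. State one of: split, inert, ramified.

Since -197 ≢ 1 mod 4, the ring of integers is ℤ[√-197] with discriminant 4·(-197) = -788.
disc(K) = -788 is not divisible by 2663; 2663 is unramified.
(-197/2663) = 2466^1331 mod 2663 = 1, giving Legendre symbol 1.
d is a quadratic residue mod p, hence 2663 splits in O_K.

split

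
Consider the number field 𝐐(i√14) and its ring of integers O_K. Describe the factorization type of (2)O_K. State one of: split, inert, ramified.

ramified

-14 mod 4 = 2, hence disc K = 4·(-14) = -56 and O_K = ℤ[√-14].
Ramification test: 2 | -56. The prime 2 ramifies in K.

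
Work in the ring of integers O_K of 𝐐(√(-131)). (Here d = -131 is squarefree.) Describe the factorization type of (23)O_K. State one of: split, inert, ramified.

inert

-131 mod 4 = 1, hence disc K = -131 and O_K = ℤ[(1+√-131)/2].
Since gcd(23, -131) = 1 the prime 23 does not ramify.
(-131/23) = 7^11 mod 23 = 22, giving Legendre symbol -1.
Legendre symbol -1 ⇒ 23 is inert.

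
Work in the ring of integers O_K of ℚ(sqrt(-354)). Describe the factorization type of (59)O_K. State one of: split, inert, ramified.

p ramifies

-354 mod 4 = 2, hence disc K = 4·(-354) = -1416 and O_K = ℤ[√-354].
59 divides disc(K) = -1416, so 59 ramifies.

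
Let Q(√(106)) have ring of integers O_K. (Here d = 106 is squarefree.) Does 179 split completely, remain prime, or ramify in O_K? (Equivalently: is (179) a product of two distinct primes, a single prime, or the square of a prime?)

p splits

106 mod 4 = 2, hence disc K = 4·106 = 424 and O_K = ℤ[√106].
Since gcd(179, 424) = 1 the prime 179 does not ramify.
Compute (106/179) via Euler: 106^((179-1)/2) mod 179 = 1, so (106/179) = 1.
Legendre symbol 1 ⇒ 179 is split.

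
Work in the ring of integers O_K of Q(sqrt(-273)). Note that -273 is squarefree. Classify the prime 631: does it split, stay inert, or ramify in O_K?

Since -273 ≢ 1 mod 4, the ring of integers is ℤ[√-273] with discriminant 4·(-273) = -1092.
disc(K) = -1092 is not divisible by 631; 631 is unramified.
(-273/631) = 358^315 mod 631 = 1, giving Legendre symbol 1.
d is a quadratic residue mod p, hence 631 splits in O_K.

split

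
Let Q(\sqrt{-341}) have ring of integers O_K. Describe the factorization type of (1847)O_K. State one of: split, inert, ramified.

Since -341 ≢ 1 mod 4, the ring of integers is ℤ[√-341] with discriminant 4·(-341) = -1364.
1847 ∤ -1364, so 1847 is unramified.
(-341/1847) = 1506^923 mod 1847 = 1, giving Legendre symbol 1.
d is a quadratic residue mod p, hence 1847 splits in O_K.

1847 splits in O_K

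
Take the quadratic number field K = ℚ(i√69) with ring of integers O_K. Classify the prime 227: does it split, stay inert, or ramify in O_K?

inert

-69 mod 4 = 3, hence disc K = 4·(-69) = -276 and O_K = ℤ[√-69].
Since gcd(227, -276) = 1 the prime 227 does not ramify.
Compute (-69/227) via Euler: 158^((227-1)/2) mod 227 = 226, so (-69/227) = -1.
(-69/227) = -1, so 227 is inert.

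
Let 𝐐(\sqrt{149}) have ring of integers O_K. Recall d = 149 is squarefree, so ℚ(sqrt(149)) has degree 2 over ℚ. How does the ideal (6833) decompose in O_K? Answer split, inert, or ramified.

Since 149 ≡ 1 mod 4, the ring of integers is ℤ[(1+√149)/2] with discriminant 149.
Since gcd(6833, 149) = 1 the prime 6833 does not ramify.
Compute (149/6833) via Euler: 149^((6833-1)/2) mod 6833 = 6832, so (149/6833) = -1.
d is a non-residue mod p, hence 6833 remains inert in O_K.

remains prime (inert)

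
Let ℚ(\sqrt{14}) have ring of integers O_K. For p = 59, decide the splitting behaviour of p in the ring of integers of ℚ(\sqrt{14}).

14 mod 4 = 2, hence disc K = 4·14 = 56 and O_K = ℤ[√14].
disc(K) = 56 is not divisible by 59; 59 is unramified.
Euler's criterion: 14^29 mod 59 = 58. Thus (14|59) = -1.
(14/59) = -1, so 59 is inert.

inert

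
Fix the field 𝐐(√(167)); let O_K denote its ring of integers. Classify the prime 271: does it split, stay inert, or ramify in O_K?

p splits

d = 167 ≡ 3 (mod 4), so O_K = ℤ[√167] and disc(K) = 4d = 668.
disc(K) = 668 is not divisible by 271; 271 is unramified.
Legendre symbol by Euler's criterion: (167/271) ≡ 167^135 ≡ 1 (mod 271), i.e. (167/271) = 1.
d is a quadratic residue mod p, hence 271 splits in O_K.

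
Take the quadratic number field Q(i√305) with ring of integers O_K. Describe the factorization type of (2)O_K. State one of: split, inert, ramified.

d = -305 ≡ 3 (mod 4), so O_K = ℤ[√-305] and disc(K) = 4d = -1220.
Ramification test: 2 | -1220. The prime 2 ramifies in K.

ramified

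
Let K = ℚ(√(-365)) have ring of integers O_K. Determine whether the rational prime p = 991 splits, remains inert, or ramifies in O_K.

split — (991) = 𝔭₁𝔭₂ with 𝔭₁ ≠ 𝔭₂

-365 mod 4 = 3, hence disc K = 4·(-365) = -1460 and O_K = ℤ[√-365].
991 ∤ -1460, so 991 is unramified.
(-365/991) = 626^495 mod 991 = 1, giving Legendre symbol 1.
Legendre symbol 1 ⇒ 991 is split.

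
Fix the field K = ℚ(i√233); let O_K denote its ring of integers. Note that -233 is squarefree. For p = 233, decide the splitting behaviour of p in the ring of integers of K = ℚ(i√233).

ramified

d = -233 ≡ 3 (mod 4), so O_K = ℤ[√-233] and disc(K) = 4d = -932.
disc(K) = -932 = 233·(-4), so p = 233 is ramified.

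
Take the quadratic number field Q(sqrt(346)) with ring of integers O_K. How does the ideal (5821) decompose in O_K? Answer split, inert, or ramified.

346 mod 4 = 2, hence disc K = 4·346 = 1384 and O_K = ℤ[√346].
Since gcd(5821, 1384) = 1 the prime 5821 does not ramify.
Compute (346/5821) via Euler: 346^((5821-1)/2) mod 5821 = 1, so (346/5821) = 1.
(346/5821) = 1, so 5821 splits.

split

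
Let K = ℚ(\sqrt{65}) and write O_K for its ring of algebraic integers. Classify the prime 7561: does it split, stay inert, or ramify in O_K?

d = 65 ≡ 1 (mod 4), so O_K = ℤ[(1+√65)/2] and disc(K) = d = 65.
disc(K) = 65 is not divisible by 7561; 7561 is unramified.
Euler's criterion: 65^3780 mod 7561 = 7560. Thus (65|7561) = -1.
(65/7561) = -1, so 7561 is inert.

7561 remains inert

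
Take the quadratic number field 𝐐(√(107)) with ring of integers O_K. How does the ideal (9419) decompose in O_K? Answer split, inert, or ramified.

9419 remains inert

107 mod 4 = 3, hence disc K = 4·107 = 428 and O_K = ℤ[√107].
9419 ∤ 428, so 9419 is unramified.
Compute (107/9419) via Euler: 107^((9419-1)/2) mod 9419 = 9418, so (107/9419) = -1.
Legendre symbol -1 ⇒ 9419 is inert.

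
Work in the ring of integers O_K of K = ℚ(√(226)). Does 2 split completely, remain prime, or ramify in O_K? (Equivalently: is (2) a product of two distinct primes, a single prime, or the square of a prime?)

ramified — (2) = 𝔭²

226 mod 4 = 2, hence disc K = 4·226 = 904 and O_K = ℤ[√226].
2 divides disc(K) = 904, so 2 ramifies.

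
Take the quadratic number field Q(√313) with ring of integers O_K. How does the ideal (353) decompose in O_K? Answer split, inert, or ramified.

Since 313 ≡ 1 mod 4, the ring of integers is ℤ[(1+√313)/2] with discriminant 313.
Since gcd(353, 313) = 1 the prime 353 does not ramify.
Compute (313/353) via Euler: 313^((353-1)/2) mod 353 = 352, so (313/353) = -1.
Legendre symbol -1 ⇒ 353 is inert.

p is inert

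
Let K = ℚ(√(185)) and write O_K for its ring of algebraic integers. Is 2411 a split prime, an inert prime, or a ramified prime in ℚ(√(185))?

2411 remains inert

d = 185 ≡ 1 (mod 4), so O_K = ℤ[(1+√185)/2] and disc(K) = d = 185.
disc(K) = 185 is not divisible by 2411; 2411 is unramified.
Compute (185/2411) via Euler: 185^((2411-1)/2) mod 2411 = 2410, so (185/2411) = -1.
d is a non-residue mod p, hence 2411 remains inert in O_K.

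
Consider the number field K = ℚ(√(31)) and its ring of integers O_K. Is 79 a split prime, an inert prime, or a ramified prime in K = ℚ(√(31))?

d = 31 ≡ 3 (mod 4), so O_K = ℤ[√31] and disc(K) = 4d = 124.
79 ∤ 124, so 79 is unramified.
Legendre symbol by Euler's criterion: (31/79) ≡ 31^39 ≡ 1 (mod 79), i.e. (31/79) = 1.
(31/79) = 1, so 79 splits.

splits completely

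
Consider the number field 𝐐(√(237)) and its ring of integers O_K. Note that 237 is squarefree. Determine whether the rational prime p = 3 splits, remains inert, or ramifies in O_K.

3 is ramified

Since 237 ≡ 1 mod 4, the ring of integers is ℤ[(1+√237)/2] with discriminant 237.
disc(K) = 237 = 3·79, so p = 3 is ramified.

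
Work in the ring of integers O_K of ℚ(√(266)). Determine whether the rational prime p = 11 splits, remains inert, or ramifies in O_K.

p is inert

Since 266 ≢ 1 mod 4, the ring of integers is ℤ[√266] with discriminant 4·266 = 1064.
disc(K) = 1064 is not divisible by 11; 11 is unramified.
Euler's criterion: 266^5 mod 11 = 10. Thus (266|11) = -1.
(266/11) = -1, so 11 is inert.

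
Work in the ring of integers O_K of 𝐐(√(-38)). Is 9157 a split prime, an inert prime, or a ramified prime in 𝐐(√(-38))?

p splits

Since -38 ≢ 1 mod 4, the ring of integers is ℤ[√-38] with discriminant 4·(-38) = -152.
disc(K) = -152 is not divisible by 9157; 9157 is unramified.
Legendre symbol by Euler's criterion: (-38/9157) ≡ (-38)^4578 ≡ 1 (mod 9157), i.e. (-38/9157) = 1.
(-38/9157) = 1, so 9157 splits.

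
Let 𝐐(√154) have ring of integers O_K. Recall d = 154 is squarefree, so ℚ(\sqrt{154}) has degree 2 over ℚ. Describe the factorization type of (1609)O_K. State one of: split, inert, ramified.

inert

d = 154 ≡ 2 (mod 4), so O_K = ℤ[√154] and disc(K) = 4d = 616.
1609 ∤ 616, so 1609 is unramified.
(154/1609) = 154^804 mod 1609 = 1608, giving Legendre symbol -1.
d is a non-residue mod p, hence 1609 remains inert in O_K.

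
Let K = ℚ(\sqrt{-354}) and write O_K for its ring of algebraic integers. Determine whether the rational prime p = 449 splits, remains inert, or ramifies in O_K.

d = -354 ≡ 2 (mod 4), so O_K = ℤ[√-354] and disc(K) = 4d = -1416.
Since gcd(449, -1416) = 1 the prime 449 does not ramify.
Compute (-354/449) via Euler: 95^((449-1)/2) mod 449 = 448, so (-354/449) = -1.
(-354/449) = -1, so 449 is inert.

449 remains inert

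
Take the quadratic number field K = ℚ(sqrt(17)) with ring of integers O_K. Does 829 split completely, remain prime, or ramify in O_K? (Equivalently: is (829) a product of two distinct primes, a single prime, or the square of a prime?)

p splits

d = 17 ≡ 1 (mod 4), so O_K = ℤ[(1+√17)/2] and disc(K) = d = 17.
disc(K) = 17 is not divisible by 829; 829 is unramified.
Legendre symbol by Euler's criterion: (17/829) ≡ 17^414 ≡ 1 (mod 829), i.e. (17/829) = 1.
(17/829) = 1, so 829 splits.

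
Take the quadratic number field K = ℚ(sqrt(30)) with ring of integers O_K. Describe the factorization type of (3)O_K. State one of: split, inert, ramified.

30 mod 4 = 2, hence disc K = 4·30 = 120 and O_K = ℤ[√30].
Ramification test: 3 | 120. The prime 3 ramifies in K.

p ramifies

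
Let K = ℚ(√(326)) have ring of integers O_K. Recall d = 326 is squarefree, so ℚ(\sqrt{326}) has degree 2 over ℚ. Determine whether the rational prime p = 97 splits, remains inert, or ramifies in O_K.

split

326 mod 4 = 2, hence disc K = 4·326 = 1304 and O_K = ℤ[√326].
97 ∤ 1304, so 97 is unramified.
(326/97) = 35^48 mod 97 = 1, giving Legendre symbol 1.
(326/97) = 1, so 97 splits.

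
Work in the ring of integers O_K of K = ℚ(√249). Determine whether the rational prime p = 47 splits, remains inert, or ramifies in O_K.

split — (47) = 𝔭₁𝔭₂ with 𝔭₁ ≠ 𝔭₂

d = 249 ≡ 1 (mod 4), so O_K = ℤ[(1+√249)/2] and disc(K) = d = 249.
Since gcd(47, 249) = 1 the prime 47 does not ramify.
Legendre symbol by Euler's criterion: (249/47) ≡ 249^23 ≡ 1 (mod 47), i.e. (249/47) = 1.
d is a quadratic residue mod p, hence 47 splits in O_K.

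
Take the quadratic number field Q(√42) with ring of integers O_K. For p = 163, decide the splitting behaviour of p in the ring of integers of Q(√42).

42 mod 4 = 2, hence disc K = 4·42 = 168 and O_K = ℤ[√42].
disc(K) = 168 is not divisible by 163; 163 is unramified.
Compute (42/163) via Euler: 42^((163-1)/2) mod 163 = 162, so (42/163) = -1.
(42/163) = -1, so 163 is inert.

p is inert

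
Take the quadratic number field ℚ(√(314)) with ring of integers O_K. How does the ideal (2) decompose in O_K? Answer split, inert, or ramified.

ramified

d = 314 ≡ 2 (mod 4), so O_K = ℤ[√314] and disc(K) = 4d = 1256.
2 divides disc(K) = 1256, so 2 ramifies.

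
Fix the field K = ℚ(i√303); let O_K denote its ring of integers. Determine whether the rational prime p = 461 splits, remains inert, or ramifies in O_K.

splits completely

Since -303 ≡ 1 mod 4, the ring of integers is ℤ[(1+√-303)/2] with discriminant -303.
Since gcd(461, -303) = 1 the prime 461 does not ramify.
Euler's criterion: (-303)^230 mod 461 = 1. Thus (-303|461) = 1.
d is a quadratic residue mod p, hence 461 splits in O_K.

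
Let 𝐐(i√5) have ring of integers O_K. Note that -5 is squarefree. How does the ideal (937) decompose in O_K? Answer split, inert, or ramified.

Since -5 ≢ 1 mod 4, the ring of integers is ℤ[√-5] with discriminant 4·(-5) = -20.
937 ∤ -20, so 937 is unramified.
Legendre symbol by Euler's criterion: (-5/937) ≡ (-5)^468 ≡ 936 (mod 937), i.e. (-5/937) = -1.
Legendre symbol -1 ⇒ 937 is inert.

937 remains inert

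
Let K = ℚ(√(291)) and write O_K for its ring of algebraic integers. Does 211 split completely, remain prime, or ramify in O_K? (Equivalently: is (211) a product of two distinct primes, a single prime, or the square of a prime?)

split

291 mod 4 = 3, hence disc K = 4·291 = 1164 and O_K = ℤ[√291].
Since gcd(211, 1164) = 1 the prime 211 does not ramify.
Legendre symbol by Euler's criterion: (291/211) ≡ 291^105 ≡ 1 (mod 211), i.e. (291/211) = 1.
Legendre symbol 1 ⇒ 211 is split.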